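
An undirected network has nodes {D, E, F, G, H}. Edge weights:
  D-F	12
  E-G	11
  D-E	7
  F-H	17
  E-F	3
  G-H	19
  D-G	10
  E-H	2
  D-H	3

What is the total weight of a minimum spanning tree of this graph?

18

Kruskal: consider edges lightest-first.
E-H (2): add — endpoints in different components.
D-H (3): add — endpoints in different components.
E-F (3): add — endpoints in different components.
D-E (7): skip — D and E already connected.
D-G (10): add — endpoints in different components.
MST edges: E-H, D-H, E-F, D-G; total weight 2+3+3+10 = 18.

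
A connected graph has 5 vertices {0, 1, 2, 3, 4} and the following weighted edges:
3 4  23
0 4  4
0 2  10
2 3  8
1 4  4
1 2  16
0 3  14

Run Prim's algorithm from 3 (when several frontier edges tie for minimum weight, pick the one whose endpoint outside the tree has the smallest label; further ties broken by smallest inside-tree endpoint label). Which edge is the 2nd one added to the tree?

Prim's algorithm from 3:
Step 1: cheapest edge leaving the tree is 2 3 (8); add 2.
Step 2: cheapest edge leaving the tree is 0 2 (10); add 0.
Step 3: cheapest edge leaving the tree is 0 4 (4); add 4.
Step 4: cheapest edge leaving the tree is 1 4 (4); add 1.
The 2nd edge added is 0 2.

0-2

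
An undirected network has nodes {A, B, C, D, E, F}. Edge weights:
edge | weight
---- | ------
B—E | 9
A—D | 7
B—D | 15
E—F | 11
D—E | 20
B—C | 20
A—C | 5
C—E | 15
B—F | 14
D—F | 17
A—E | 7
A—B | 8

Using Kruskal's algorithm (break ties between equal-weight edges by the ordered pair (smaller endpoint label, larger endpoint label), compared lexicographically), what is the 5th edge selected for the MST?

Kruskal: consider edges lightest-first.
A—C (5): add — endpoints in different components.
A—D (7): add — endpoints in different components.
A—E (7): add — endpoints in different components.
A—B (8): add — endpoints in different components.
B—E (9): skip — B and E already connected.
E—F (11): add — endpoints in different components.
The 5th edge added is E—F.

E-F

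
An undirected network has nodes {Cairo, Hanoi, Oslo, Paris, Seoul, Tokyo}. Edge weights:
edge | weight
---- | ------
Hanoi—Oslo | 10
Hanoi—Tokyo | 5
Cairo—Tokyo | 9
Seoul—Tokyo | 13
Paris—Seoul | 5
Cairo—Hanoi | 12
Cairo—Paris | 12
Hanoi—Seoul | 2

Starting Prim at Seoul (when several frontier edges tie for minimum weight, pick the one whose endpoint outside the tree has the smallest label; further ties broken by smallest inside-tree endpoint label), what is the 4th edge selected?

Prim's algorithm from Seoul:
Step 1: cheapest edge leaving the tree is Hanoi—Seoul (2); add Hanoi.
Step 2: cheapest edge leaving the tree is Paris—Seoul (5); add Paris.
Step 3: cheapest edge leaving the tree is Hanoi—Tokyo (5); add Tokyo.
Step 4: cheapest edge leaving the tree is Cairo—Tokyo (9); add Cairo.
Step 5: cheapest edge leaving the tree is Hanoi—Oslo (10); add Oslo.
The 4th edge added is Cairo—Tokyo.

Cairo-Tokyo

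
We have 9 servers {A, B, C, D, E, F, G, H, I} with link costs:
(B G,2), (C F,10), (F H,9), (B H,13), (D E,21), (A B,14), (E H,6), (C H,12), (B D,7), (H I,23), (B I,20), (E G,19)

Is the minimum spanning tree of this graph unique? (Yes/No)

Yes

Kruskal: consider edges lightest-first.
B G (2): add — endpoints in different components.
E H (6): add — endpoints in different components.
B D (7): add — endpoints in different components.
F H (9): add — endpoints in different components.
C F (10): add — endpoints in different components.
C H (12): skip — C and H already connected.
B H (13): add — endpoints in different components.
A B (14): add — endpoints in different components.
E G (19): skip — E and G already connected.
B I (20): add — endpoints in different components.
Every non-tree edge has weight strictly greater than the heaviest edge on the tree path between its endpoints, so the MST is unique.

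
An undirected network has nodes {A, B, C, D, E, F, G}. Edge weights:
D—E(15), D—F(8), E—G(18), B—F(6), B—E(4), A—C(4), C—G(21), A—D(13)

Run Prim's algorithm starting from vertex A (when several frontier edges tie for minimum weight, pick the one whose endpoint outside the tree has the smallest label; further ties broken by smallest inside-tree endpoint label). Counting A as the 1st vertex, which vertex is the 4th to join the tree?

F

Grow the tree from A using Prim:
Step 1: frontier [A—C 4, A—D 13] → take A—C (4); add C.
Step 2: frontier [A—D 13, C—G 21] → take A—D (13); add D.
Step 3: frontier [C—G 21, D—F 8, D—E 15] → take D—F (8); add F.
Step 4: frontier [C—G 21, D—E 15, B—F 6] → take B—F (6); add B.
Step 5: frontier [B—E 4, C—G 21, D—E 15] → take B—E (4); add E.
Step 6: frontier [C—G 21, E—G 18] → take E—G (18); add G.
Vertex order: A, C, D, F, B, E, G. The 4th vertex is F.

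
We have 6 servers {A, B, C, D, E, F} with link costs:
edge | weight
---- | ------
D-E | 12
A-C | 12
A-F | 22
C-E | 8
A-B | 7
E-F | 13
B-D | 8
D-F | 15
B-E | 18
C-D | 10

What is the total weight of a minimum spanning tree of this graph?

46

Grow the tree from F using Prim:
Step 1: cheapest edge leaving the tree is E-F (13); add E.
Step 2: cheapest edge leaving the tree is C-E (8); add C.
Step 3: cheapest edge leaving the tree is C-D (10); add D.
Step 4: cheapest edge leaving the tree is B-D (8); add B.
Step 5: cheapest edge leaving the tree is A-B (7); add A.
MST edges: E-F, C-E, C-D, B-D, A-B; total weight 13+8+10+8+7 = 46.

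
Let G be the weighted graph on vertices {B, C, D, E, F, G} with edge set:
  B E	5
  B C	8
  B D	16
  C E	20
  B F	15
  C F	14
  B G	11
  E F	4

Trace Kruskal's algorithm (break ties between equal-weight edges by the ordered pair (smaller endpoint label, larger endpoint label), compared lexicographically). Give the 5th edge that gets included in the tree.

B-D

Kruskal: consider edges lightest-first.
E F (4): add — endpoints in different components.
B E (5): add — endpoints in different components.
B C (8): add — endpoints in different components.
B G (11): add — endpoints in different components.
C F (14): skip — C and F already connected.
B F (15): skip — B and F already connected.
B D (16): add — endpoints in different components.
The 5th edge added is B D.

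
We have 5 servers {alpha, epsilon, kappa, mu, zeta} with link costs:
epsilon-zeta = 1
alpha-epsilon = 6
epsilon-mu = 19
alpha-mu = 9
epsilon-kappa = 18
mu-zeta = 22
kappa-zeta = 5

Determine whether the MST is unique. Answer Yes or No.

Kruskal's algorithm — process edges by increasing weight (ties by edge label):
epsilon-zeta (1): add — endpoints in different components.
kappa-zeta (5): add — endpoints in different components.
alpha-epsilon (6): add — endpoints in different components.
alpha-mu (9): add — endpoints in different components.
Every non-tree edge has weight strictly greater than the heaviest edge on the tree path between its endpoints, so the MST is unique.

Yes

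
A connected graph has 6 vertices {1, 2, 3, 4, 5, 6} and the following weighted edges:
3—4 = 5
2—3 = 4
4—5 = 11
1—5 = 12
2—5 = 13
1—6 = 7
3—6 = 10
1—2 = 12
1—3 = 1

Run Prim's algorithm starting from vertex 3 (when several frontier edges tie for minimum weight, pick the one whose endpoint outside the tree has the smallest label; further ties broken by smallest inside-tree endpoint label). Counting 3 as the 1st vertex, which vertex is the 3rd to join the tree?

2

Prim, starting at 3.
Step 1: cheapest edge leaving the tree is 1—3 (1); add 1.
Step 2: cheapest edge leaving the tree is 2—3 (4); add 2.
Step 3: cheapest edge leaving the tree is 3—4 (5); add 4.
Step 4: cheapest edge leaving the tree is 1—6 (7); add 6.
Step 5: cheapest edge leaving the tree is 4—5 (11); add 5.
Vertex order: 3, 1, 2, 4, 6, 5. The 3rd vertex is 2.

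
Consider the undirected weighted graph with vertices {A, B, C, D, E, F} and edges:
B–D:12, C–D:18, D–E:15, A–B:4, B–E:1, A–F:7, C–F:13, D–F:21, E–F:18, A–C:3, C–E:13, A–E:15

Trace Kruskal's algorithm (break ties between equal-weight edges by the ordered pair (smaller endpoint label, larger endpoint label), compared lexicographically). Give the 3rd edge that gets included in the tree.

A-B

Kruskal's algorithm — process edges by increasing weight (ties by edge label):
B–E (1): add — endpoints in different components.
A–C (3): add — endpoints in different components.
A–B (4): add — endpoints in different components.
A–F (7): add — endpoints in different components.
B–D (12): add — endpoints in different components.
The 3rd edge added is A–B.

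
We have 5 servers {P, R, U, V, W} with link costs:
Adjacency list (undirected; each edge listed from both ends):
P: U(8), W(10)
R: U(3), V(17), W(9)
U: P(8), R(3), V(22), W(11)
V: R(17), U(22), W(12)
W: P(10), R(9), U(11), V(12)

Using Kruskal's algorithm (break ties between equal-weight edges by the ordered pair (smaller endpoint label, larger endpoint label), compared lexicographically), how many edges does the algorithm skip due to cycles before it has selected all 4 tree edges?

2

Sort edges by weight, then run Kruskal:
R–U (3): add. Components now {W} {P} {R,U} {V}
P–U (8): add. Components now {W} {P,R,U} {V}
R–W (9): add. Components now {P,R,U,W} {V}
P–W (10): skip — W and P already connected.
U–W (11): skip — W and U already connected.
V–W (12): add. Components now {P,R,U,V,W}
Edges rejected before the tree was complete: 2.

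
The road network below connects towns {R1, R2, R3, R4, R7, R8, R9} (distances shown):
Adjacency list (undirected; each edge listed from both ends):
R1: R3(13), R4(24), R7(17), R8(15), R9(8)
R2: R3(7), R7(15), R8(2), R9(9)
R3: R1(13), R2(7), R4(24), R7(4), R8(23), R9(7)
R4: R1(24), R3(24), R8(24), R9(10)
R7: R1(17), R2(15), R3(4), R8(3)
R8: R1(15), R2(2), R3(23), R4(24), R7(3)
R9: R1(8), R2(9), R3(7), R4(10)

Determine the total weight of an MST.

Kruskal's algorithm — process edges by increasing weight (ties by edge label):
R2—R8 (2): add — endpoints in different components.
R7—R8 (3): add — endpoints in different components.
R3—R7 (4): add — endpoints in different components.
R2—R3 (7): skip — R2 and R3 already connected.
R3—R9 (7): add — endpoints in different components.
R1—R9 (8): add — endpoints in different components.
R2—R9 (9): skip — R9 and R2 already connected.
R4—R9 (10): add — endpoints in different components.
MST edges: R2—R8, R7—R8, R3—R7, R3—R9, R1—R9, R4—R9; total weight 2+3+4+7+8+10 = 34.

34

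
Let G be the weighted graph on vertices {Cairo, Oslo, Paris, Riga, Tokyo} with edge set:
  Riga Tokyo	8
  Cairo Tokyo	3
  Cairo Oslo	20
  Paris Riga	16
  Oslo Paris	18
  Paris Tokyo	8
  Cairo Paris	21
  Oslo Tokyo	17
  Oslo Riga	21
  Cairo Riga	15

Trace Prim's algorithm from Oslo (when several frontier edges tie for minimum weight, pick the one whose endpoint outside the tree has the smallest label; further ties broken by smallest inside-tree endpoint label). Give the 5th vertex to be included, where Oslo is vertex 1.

Riga

Prim's algorithm from Oslo:
Step 1: frontier [Oslo Tokyo 17, Oslo Paris 18, Cairo Oslo 20, Oslo Riga 21] → take Oslo Tokyo (17); add Tokyo.
Step 2: frontier [Oslo Paris 18, Cairo Oslo 20, Oslo Riga 21, Cairo Tokyo 3, Paris Tokyo 8, Riga Tokyo 8] → take Cairo Tokyo (3); add Cairo.
Step 3: frontier [Cairo Riga 15, Cairo Paris 21, Oslo Paris 18, Oslo Riga 21, Paris Tokyo 8, Riga Tokyo 8] → take Paris Tokyo (8); add Paris.
Step 4: frontier [Cairo Riga 15, Oslo Riga 21, Paris Riga 16, Riga Tokyo 8] → take Riga Tokyo (8); add Riga.
Vertex order: Oslo, Tokyo, Cairo, Paris, Riga. The 5th vertex is Riga.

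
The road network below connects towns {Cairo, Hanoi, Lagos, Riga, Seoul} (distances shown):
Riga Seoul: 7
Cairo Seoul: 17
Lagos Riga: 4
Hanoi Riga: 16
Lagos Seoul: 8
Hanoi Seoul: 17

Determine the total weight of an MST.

44

Kruskal: consider edges lightest-first.
Lagos Riga (4): add — endpoints in different components.
Riga Seoul (7): add — endpoints in different components.
Lagos Seoul (8): skip — Lagos and Seoul already connected.
Hanoi Riga (16): add — endpoints in different components.
Cairo Seoul (17): add — endpoints in different components.
MST edges: Lagos Riga, Riga Seoul, Hanoi Riga, Cairo Seoul; total weight 4+7+16+17 = 44.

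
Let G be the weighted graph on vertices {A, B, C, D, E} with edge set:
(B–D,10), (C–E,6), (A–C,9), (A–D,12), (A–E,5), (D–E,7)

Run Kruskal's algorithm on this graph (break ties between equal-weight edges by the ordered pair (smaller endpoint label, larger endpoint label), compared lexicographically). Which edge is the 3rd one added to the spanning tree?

D-E

Kruskal: consider edges lightest-first.
A–E (5): add. Components now {A,E} {B} {C} {D}
C–E (6): add. Components now {A,C,E} {B} {D}
D–E (7): add. Components now {A,C,D,E} {B}
A–C (9): skip — A and C already connected.
B–D (10): add. Components now {A,B,C,D,E}
The 3rd edge added is D–E.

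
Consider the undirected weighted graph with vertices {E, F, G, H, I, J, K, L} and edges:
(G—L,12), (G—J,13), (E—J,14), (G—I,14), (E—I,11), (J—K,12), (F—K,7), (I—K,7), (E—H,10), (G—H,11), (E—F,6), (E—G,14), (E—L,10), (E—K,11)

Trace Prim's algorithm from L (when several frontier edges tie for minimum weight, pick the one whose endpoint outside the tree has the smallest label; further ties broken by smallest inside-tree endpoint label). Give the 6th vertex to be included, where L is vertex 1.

H

Grow the tree from L using Prim:
Step 1: frontier [E—L 10, G—L 12] → take E—L (10); add E.
Step 2: frontier [E—F 6, E—H 10, E—I 11, E—K 11, E—G 14, E—J 14, G—L 12] → take E—F (6); add F.
Step 3: frontier [E—H 10, E—I 11, E—K 11, E—G 14, E—J 14, F—K 7, G—L 12] → take F—K (7); add K.
Step 4: frontier [E—H 10, E—I 11, E—G 14, E—J 14, I—K 7, J—K 12, G—L 12] → take I—K (7); add I.
Step 5: frontier [E—H 10, E—G 14, E—J 14, G—I 14, J—K 12, G—L 12] → take E—H (10); add H.
Step 6: frontier [E—G 14, E—J 14, G—H 11, G—I 14, J—K 12, G—L 12] → take G—H (11); add G.
Step 7: frontier [E—J 14, G—J 13, J—K 12] → take J—K (12); add J.
Vertex order: L, E, F, K, I, H, G, J. The 6th vertex is H.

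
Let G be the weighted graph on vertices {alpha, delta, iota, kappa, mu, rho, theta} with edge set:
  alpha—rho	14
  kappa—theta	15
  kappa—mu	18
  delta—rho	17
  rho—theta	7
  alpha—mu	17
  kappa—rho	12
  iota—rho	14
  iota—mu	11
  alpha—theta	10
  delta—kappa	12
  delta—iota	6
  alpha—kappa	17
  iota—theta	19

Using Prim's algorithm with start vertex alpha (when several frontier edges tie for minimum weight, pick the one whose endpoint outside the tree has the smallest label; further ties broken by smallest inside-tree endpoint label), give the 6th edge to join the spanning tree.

Prim's algorithm from alpha:
Step 1: cheapest edge leaving the tree is alpha—theta (10); add theta.
Step 2: cheapest edge leaving the tree is rho—theta (7); add rho.
Step 3: cheapest edge leaving the tree is kappa—rho (12); add kappa.
Step 4: cheapest edge leaving the tree is delta—kappa (12); add delta.
Step 5: cheapest edge leaving the tree is delta—iota (6); add iota.
Step 6: cheapest edge leaving the tree is iota—mu (11); add mu.
The 6th edge added is iota—mu.

iota-mu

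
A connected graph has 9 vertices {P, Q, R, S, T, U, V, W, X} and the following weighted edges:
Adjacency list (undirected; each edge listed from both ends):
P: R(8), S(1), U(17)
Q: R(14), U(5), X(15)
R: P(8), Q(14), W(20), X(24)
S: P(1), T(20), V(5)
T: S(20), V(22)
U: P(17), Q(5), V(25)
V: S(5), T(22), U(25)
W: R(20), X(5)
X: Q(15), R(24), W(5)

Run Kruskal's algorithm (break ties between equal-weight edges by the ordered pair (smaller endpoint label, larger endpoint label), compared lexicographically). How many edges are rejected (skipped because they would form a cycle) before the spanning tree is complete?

Sort edges by weight, then run Kruskal:
P S (1): add — endpoints in different components.
Q U (5): add — endpoints in different components.
S V (5): add — endpoints in different components.
W X (5): add — endpoints in different components.
P R (8): add — endpoints in different components.
Q R (14): add — endpoints in different components.
Q X (15): add — endpoints in different components.
P U (17): skip — P and U already connected.
R W (20): skip — R and W already connected.
S T (20): add — endpoints in different components.
Edges rejected before the tree was complete: 2.

2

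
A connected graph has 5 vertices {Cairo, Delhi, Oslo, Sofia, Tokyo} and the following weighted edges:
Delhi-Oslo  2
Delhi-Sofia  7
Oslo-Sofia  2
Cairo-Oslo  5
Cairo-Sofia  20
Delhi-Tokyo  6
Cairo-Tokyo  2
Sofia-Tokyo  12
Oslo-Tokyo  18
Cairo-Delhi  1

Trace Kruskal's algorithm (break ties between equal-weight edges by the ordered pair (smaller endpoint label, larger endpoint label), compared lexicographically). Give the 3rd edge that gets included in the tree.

Delhi-Oslo

Kruskal's algorithm — process edges by increasing weight (ties by edge label):
Cairo-Delhi (1): add. Components now {Sofia} {Cairo,Delhi} {Oslo} {Tokyo}
Cairo-Tokyo (2): add. Components now {Sofia} {Cairo,Delhi,Tokyo} {Oslo}
Delhi-Oslo (2): add. Components now {Sofia} {Cairo,Delhi,Oslo,Tokyo}
Oslo-Sofia (2): add. Components now {Cairo,Delhi,Oslo,Sofia,Tokyo}
The 3rd edge added is Delhi-Oslo.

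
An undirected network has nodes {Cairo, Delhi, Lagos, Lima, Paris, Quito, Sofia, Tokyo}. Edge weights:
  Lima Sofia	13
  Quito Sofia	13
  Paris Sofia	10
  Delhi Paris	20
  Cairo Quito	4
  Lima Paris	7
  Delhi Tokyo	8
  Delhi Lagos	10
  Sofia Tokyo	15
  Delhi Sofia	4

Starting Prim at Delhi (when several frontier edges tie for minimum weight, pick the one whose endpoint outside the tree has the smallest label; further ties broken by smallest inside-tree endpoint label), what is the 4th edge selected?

Paris-Sofia

Prim's algorithm from Delhi:
Step 1: frontier [Delhi Sofia 4, Delhi Tokyo 8, Delhi Lagos 10, Delhi Paris 20] → take Delhi Sofia (4); add Sofia.
Step 2: frontier [Delhi Tokyo 8, Delhi Lagos 10, Delhi Paris 20, Paris Sofia 10, Lima Sofia 13, Quito Sofia 13, Sofia Tokyo 15] → take Delhi Tokyo (8); add Tokyo.
Step 3: frontier [Delhi Lagos 10, Delhi Paris 20, Paris Sofia 10, Lima Sofia 13, Quito Sofia 13] → take Delhi Lagos (10); add Lagos.
Step 4: frontier [Delhi Paris 20, Paris Sofia 10, Lima Sofia 13, Quito Sofia 13] → take Paris Sofia (10); add Paris.
Step 5: frontier [Lima Paris 7, Lima Sofia 13, Quito Sofia 13] → take Lima Paris (7); add Lima.
Step 6: frontier [Quito Sofia 13] → take Quito Sofia (13); add Quito.
Step 7: frontier [Cairo Quito 4] → take Cairo Quito (4); add Cairo.
The 4th edge added is Paris Sofia.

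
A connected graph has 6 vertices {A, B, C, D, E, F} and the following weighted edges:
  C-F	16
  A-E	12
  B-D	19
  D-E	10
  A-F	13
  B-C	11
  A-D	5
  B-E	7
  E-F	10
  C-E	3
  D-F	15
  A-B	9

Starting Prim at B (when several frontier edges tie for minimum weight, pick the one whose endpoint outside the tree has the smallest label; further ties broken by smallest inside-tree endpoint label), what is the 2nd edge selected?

Prim's algorithm from B:
Step 1: cheapest edge leaving the tree is B-E (7); add E.
Step 2: cheapest edge leaving the tree is C-E (3); add C.
Step 3: cheapest edge leaving the tree is A-B (9); add A.
Step 4: cheapest edge leaving the tree is A-D (5); add D.
Step 5: cheapest edge leaving the tree is E-F (10); add F.
The 2nd edge added is C-E.

C-E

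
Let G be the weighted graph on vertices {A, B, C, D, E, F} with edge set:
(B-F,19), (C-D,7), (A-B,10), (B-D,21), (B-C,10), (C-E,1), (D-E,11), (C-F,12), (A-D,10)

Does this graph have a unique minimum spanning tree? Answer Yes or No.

No

Kruskal: consider edges lightest-first.
C-E (1): add. Components now {A} {B} {C,E} {D} {F}
C-D (7): add. Components now {A} {B} {C,D,E} {F}
A-B (10): add. Components now {A,B} {C,D,E} {F}
A-D (10): add. Components now {A,B,C,D,E} {F}
B-C (10): skip — B and C already connected.
D-E (11): skip — D and E already connected.
C-F (12): add. Components now {A,B,C,D,E,F}
Non-tree edge B-C has weight 10, equal to the heaviest edge on its tree cycle — swapping gives another MST of the same weight. Not unique.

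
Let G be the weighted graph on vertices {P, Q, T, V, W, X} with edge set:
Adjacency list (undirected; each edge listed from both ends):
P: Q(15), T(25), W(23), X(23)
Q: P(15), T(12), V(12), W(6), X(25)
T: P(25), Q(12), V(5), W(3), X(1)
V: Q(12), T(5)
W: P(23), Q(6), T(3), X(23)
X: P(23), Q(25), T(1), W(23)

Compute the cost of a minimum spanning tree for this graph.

30

Sort edges by weight, then run Kruskal:
T X (1): add. Components now {W} {T,X} {Q} {P} {V}
T W (3): add. Components now {T,W,X} {Q} {P} {V}
T V (5): add. Components now {T,V,W,X} {Q} {P}
Q W (6): add. Components now {Q,T,V,W,X} {P}
Q T (12): skip — T and Q already connected.
Q V (12): skip — Q and V already connected.
P Q (15): add. Components now {P,Q,T,V,W,X}
MST edges: T X, T W, T V, Q W, P Q; total weight 1+3+5+6+15 = 30.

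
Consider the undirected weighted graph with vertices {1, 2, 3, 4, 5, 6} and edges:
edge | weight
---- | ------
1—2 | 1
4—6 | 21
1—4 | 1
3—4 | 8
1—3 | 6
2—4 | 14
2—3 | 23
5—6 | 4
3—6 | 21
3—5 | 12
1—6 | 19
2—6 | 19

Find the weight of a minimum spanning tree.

24

Kruskal: consider edges lightest-first.
1—2 (1): add. Components now {1,2} {3} {4} {5} {6}
1—4 (1): add. Components now {1,2,4} {3} {5} {6}
5—6 (4): add. Components now {1,2,4} {3} {5,6}
1—3 (6): add. Components now {1,2,3,4} {5,6}
3—4 (8): skip — 3 and 4 already connected.
3—5 (12): add. Components now {1,2,3,4,5,6}
MST edges: 1—2, 1—4, 5—6, 1—3, 3—5; total weight 1+1+4+6+12 = 24.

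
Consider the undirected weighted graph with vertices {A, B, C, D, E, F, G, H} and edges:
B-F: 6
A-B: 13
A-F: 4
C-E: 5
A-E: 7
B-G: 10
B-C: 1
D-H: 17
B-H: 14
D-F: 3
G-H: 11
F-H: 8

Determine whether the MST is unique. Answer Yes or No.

Sort edges by weight, then run Kruskal:
B-C (1): add — endpoints in different components.
D-F (3): add — endpoints in different components.
A-F (4): add — endpoints in different components.
C-E (5): add — endpoints in different components.
B-F (6): add — endpoints in different components.
A-E (7): skip — A and E already connected.
F-H (8): add — endpoints in different components.
B-G (10): add — endpoints in different components.
Every non-tree edge has weight strictly greater than the heaviest edge on the tree path between its endpoints, so the MST is unique.

Yes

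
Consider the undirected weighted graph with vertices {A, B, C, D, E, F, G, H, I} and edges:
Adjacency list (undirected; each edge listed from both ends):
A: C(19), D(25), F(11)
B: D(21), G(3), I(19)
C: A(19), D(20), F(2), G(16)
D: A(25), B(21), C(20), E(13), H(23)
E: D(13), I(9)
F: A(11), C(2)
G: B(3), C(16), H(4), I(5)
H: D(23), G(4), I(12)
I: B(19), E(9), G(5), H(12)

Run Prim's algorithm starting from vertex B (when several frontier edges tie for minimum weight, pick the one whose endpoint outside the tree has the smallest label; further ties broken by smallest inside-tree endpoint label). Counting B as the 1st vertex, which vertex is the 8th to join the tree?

Prim, starting at B.
Step 1: cheapest edge leaving the tree is B—G (3); add G.
Step 2: cheapest edge leaving the tree is G—H (4); add H.
Step 3: cheapest edge leaving the tree is G—I (5); add I.
Step 4: cheapest edge leaving the tree is E—I (9); add E.
Step 5: cheapest edge leaving the tree is D—E (13); add D.
Step 6: cheapest edge leaving the tree is C—G (16); add C.
Step 7: cheapest edge leaving the tree is C—F (2); add F.
Step 8: cheapest edge leaving the tree is A—F (11); add A.
Vertex order: B, G, H, I, E, D, C, F, A. The 8th vertex is F.

F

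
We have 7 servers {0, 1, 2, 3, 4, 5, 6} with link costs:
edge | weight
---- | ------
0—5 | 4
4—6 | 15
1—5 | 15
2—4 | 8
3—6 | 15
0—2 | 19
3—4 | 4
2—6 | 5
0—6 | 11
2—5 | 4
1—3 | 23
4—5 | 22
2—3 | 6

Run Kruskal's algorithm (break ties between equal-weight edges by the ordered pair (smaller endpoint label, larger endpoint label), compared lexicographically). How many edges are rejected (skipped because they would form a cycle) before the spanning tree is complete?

2

Sort edges by weight, then run Kruskal:
0—5 (4): add. Components now {0,5} {1} {2} {3} {4} {6}
2—5 (4): add. Components now {0,2,5} {1} {3} {4} {6}
3—4 (4): add. Components now {0,2,5} {1} {3,4} {6}
2—6 (5): add. Components now {0,2,5,6} {1} {3,4}
2—3 (6): add. Components now {0,2,3,4,5,6} {1}
2—4 (8): skip — 2 and 4 already connected.
0—6 (11): skip — 0 and 6 already connected.
1—5 (15): add. Components now {0,1,2,3,4,5,6}
Edges rejected before the tree was complete: 2.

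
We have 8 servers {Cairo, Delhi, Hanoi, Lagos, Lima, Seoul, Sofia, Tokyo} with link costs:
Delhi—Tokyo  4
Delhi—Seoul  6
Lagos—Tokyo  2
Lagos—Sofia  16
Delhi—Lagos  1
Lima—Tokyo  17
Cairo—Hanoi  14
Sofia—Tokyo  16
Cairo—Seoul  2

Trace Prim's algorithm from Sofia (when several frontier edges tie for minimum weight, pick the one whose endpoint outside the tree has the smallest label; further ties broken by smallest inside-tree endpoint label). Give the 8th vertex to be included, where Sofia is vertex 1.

Lima

Prim, starting at Sofia.
Step 1: frontier [Lagos—Sofia 16, Sofia—Tokyo 16] → take Lagos—Sofia (16); add Lagos.
Step 2: frontier [Delhi—Lagos 1, Lagos—Tokyo 2, Sofia—Tokyo 16] → take Delhi—Lagos (1); add Delhi.
Step 3: frontier [Delhi—Tokyo 4, Delhi—Seoul 6, Lagos—Tokyo 2, Sofia—Tokyo 16] → take Lagos—Tokyo (2); add Tokyo.
Step 4: frontier [Delhi—Seoul 6, Lima—Tokyo 17] → take Delhi—Seoul (6); add Seoul.
Step 5: frontier [Cairo—Seoul 2, Lima—Tokyo 17] → take Cairo—Seoul (2); add Cairo.
Step 6: frontier [Cairo—Hanoi 14, Lima—Tokyo 17] → take Cairo—Hanoi (14); add Hanoi.
Step 7: frontier [Lima—Tokyo 17] → take Lima—Tokyo (17); add Lima.
Vertex order: Sofia, Lagos, Delhi, Tokyo, Seoul, Cairo, Hanoi, Lima. The 8th vertex is Lima.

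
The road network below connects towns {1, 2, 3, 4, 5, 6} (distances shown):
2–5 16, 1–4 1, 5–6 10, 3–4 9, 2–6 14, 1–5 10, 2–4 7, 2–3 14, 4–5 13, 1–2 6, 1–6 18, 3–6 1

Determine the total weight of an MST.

27

Kruskal's algorithm — process edges by increasing weight (ties by edge label):
1–4 (1): add — endpoints in different components.
3–6 (1): add — endpoints in different components.
1–2 (6): add — endpoints in different components.
2–4 (7): skip — 2 and 4 already connected.
3–4 (9): add — endpoints in different components.
1–5 (10): add — endpoints in different components.
MST edges: 1–4, 3–6, 1–2, 3–4, 1–5; total weight 1+1+6+9+10 = 27.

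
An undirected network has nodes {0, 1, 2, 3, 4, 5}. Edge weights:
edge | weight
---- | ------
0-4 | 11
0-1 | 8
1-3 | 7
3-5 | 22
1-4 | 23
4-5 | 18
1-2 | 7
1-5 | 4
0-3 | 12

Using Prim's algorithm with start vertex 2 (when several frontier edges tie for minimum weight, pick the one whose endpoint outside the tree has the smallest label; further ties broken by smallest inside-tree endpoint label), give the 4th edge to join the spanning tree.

0-1

Prim, starting at 2.
Step 1: frontier [1-2 7] → take 1-2 (7); add 1.
Step 2: frontier [1-5 4, 1-3 7, 0-1 8, 1-4 23] → take 1-5 (4); add 5.
Step 3: frontier [1-3 7, 0-1 8, 1-4 23, 4-5 18, 3-5 22] → take 1-3 (7); add 3.
Step 4: frontier [0-1 8, 1-4 23, 0-3 12, 4-5 18] → take 0-1 (8); add 0.
Step 5: frontier [0-4 11, 1-4 23, 4-5 18] → take 0-4 (11); add 4.
The 4th edge added is 0-1.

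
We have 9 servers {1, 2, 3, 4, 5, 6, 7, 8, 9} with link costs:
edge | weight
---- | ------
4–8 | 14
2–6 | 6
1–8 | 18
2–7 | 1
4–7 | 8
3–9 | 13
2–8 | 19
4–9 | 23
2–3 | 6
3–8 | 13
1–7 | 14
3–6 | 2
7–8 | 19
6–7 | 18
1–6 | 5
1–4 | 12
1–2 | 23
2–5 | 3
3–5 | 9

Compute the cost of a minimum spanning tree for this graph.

Kruskal: consider edges lightest-first.
2–7 (1): add — endpoints in different components.
3–6 (2): add — endpoints in different components.
2–5 (3): add — endpoints in different components.
1–6 (5): add — endpoints in different components.
2–3 (6): add — endpoints in different components.
2–6 (6): skip — 2 and 6 already connected.
4–7 (8): add — endpoints in different components.
3–5 (9): skip — 3 and 5 already connected.
1–4 (12): skip — 1 and 4 already connected.
3–8 (13): add — endpoints in different components.
3–9 (13): add — endpoints in different components.
MST edges: 2–7, 3–6, 2–5, 1–6, 2–3, 4–7, 3–8, 3–9; total weight 1+2+3+5+6+8+13+13 = 51.

51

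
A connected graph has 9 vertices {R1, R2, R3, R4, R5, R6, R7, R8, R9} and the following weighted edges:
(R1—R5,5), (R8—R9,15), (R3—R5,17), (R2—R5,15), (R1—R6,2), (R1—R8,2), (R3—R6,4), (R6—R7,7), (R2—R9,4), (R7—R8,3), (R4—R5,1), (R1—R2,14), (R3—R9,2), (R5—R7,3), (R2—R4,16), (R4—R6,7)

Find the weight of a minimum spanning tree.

Sort edges by weight, then run Kruskal:
R4—R5 (1): add — endpoints in different components.
R1—R6 (2): add — endpoints in different components.
R1—R8 (2): add — endpoints in different components.
R3—R9 (2): add — endpoints in different components.
R5—R7 (3): add — endpoints in different components.
R7—R8 (3): add — endpoints in different components.
R2—R9 (4): add — endpoints in different components.
R3—R6 (4): add — endpoints in different components.
MST edges: R4—R5, R1—R6, R1—R8, R3—R9, R5—R7, R7—R8, R2—R9, R3—R6; total weight 1+2+2+2+3+3+4+4 = 21.

21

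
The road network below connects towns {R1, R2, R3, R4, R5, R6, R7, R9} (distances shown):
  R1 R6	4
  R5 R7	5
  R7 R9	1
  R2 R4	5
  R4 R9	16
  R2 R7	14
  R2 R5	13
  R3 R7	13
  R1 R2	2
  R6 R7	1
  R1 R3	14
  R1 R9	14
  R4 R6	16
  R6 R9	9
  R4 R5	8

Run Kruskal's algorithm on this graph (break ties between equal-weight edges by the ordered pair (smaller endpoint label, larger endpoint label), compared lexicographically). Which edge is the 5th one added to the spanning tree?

Sort edges by weight, then run Kruskal:
R6 R7 (1): add — endpoints in different components.
R7 R9 (1): add — endpoints in different components.
R1 R2 (2): add — endpoints in different components.
R1 R6 (4): add — endpoints in different components.
R2 R4 (5): add — endpoints in different components.
R5 R7 (5): add — endpoints in different components.
R4 R5 (8): skip — R5 and R4 already connected.
R6 R9 (9): skip — R6 and R9 already connected.
R2 R5 (13): skip — R5 and R2 already connected.
R3 R7 (13): add — endpoints in different components.
The 5th edge added is R2 R4.

R2-R4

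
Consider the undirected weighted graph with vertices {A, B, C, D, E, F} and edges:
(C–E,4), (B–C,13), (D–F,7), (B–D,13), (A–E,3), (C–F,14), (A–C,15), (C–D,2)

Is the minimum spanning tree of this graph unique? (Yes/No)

No

Kruskal's algorithm — process edges by increasing weight (ties by edge label):
C–D (2): add. Components now {A} {B} {C,D} {E} {F}
A–E (3): add. Components now {A,E} {B} {C,D} {F}
C–E (4): add. Components now {A,C,D,E} {B} {F}
D–F (7): add. Components now {A,C,D,E,F} {B}
B–C (13): add. Components now {A,B,C,D,E,F}
Non-tree edge B–D has weight 13, equal to the heaviest edge on its tree cycle — swapping gives another MST of the same weight. Not unique.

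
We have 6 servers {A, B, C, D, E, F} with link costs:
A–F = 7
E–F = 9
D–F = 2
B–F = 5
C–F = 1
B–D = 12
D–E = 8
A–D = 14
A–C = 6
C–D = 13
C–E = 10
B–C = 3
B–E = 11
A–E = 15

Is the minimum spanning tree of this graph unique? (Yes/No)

Kruskal's algorithm — process edges by increasing weight (ties by edge label):
C–F (1): add. Components now {A} {B} {C,F} {D} {E}
D–F (2): add. Components now {A} {B} {C,D,F} {E}
B–C (3): add. Components now {A} {B,C,D,F} {E}
B–F (5): skip — B and F already connected.
A–C (6): add. Components now {A,B,C,D,F} {E}
A–F (7): skip — A and F already connected.
D–E (8): add. Components now {A,B,C,D,E,F}
Every non-tree edge has weight strictly greater than the heaviest edge on the tree path between its endpoints, so the MST is unique.

Yes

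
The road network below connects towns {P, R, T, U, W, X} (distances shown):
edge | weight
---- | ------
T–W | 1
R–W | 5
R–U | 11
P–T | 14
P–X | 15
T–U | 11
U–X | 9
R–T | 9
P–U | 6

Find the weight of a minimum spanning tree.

32

Prim's algorithm from R:
Step 1: frontier [R–W 5, R–T 9, R–U 11] → take R–W (5); add W.
Step 2: frontier [R–T 9, R–U 11, T–W 1] → take T–W (1); add T.
Step 3: frontier [R–U 11, T–U 11, P–T 14] → take R–U (11); add U.
Step 4: frontier [P–T 14, P–U 6, U–X 9] → take P–U (6); add P.
Step 5: frontier [P–X 15, U–X 9] → take U–X (9); add X.
MST edges: R–W, T–W, R–U, P–U, U–X; total weight 5+1+11+6+9 = 32.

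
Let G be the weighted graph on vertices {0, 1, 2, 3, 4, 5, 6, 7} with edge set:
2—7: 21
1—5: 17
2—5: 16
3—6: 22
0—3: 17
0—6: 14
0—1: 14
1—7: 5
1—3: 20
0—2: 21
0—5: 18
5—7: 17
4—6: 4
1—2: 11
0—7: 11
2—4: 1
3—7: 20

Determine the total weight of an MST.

Prim, starting at 5.
Step 1: cheapest edge leaving the tree is 2—5 (16); add 2.
Step 2: cheapest edge leaving the tree is 2—4 (1); add 4.
Step 3: cheapest edge leaving the tree is 4—6 (4); add 6.
Step 4: cheapest edge leaving the tree is 1—2 (11); add 1.
Step 5: cheapest edge leaving the tree is 1—7 (5); add 7.
Step 6: cheapest edge leaving the tree is 0—7 (11); add 0.
Step 7: cheapest edge leaving the tree is 0—3 (17); add 3.
MST edges: 2—5, 2—4, 4—6, 1—2, 1—7, 0—7, 0—3; total weight 16+1+4+11+5+11+17 = 65.

65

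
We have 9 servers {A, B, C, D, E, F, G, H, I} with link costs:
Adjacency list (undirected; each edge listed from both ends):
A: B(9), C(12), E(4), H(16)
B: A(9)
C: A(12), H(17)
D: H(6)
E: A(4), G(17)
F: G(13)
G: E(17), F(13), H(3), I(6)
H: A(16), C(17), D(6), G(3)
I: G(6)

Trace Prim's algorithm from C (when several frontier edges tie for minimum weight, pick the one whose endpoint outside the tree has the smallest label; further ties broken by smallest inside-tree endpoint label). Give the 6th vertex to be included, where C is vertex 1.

G

Prim's algorithm from C:
Step 1: cheapest edge leaving the tree is A—C (12); add A.
Step 2: cheapest edge leaving the tree is A—E (4); add E.
Step 3: cheapest edge leaving the tree is A—B (9); add B.
Step 4: cheapest edge leaving the tree is A—H (16); add H.
Step 5: cheapest edge leaving the tree is G—H (3); add G.
Step 6: cheapest edge leaving the tree is D—H (6); add D.
Step 7: cheapest edge leaving the tree is G—I (6); add I.
Step 8: cheapest edge leaving the tree is F—G (13); add F.
Vertex order: C, A, E, B, H, G, D, I, F. The 6th vertex is G.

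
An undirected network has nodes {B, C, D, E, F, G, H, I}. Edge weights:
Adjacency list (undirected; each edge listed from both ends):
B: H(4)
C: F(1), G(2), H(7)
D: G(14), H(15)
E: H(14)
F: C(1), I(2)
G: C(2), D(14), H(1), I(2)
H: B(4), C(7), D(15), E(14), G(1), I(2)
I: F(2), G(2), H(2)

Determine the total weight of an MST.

38

Prim's algorithm from B:
Step 1: frontier [B–H 4] → take B–H (4); add H.
Step 2: frontier [G–H 1, H–I 2, C–H 7, E–H 14, D–H 15] → take G–H (1); add G.
Step 3: frontier [C–G 2, G–I 2, D–G 14, H–I 2, C–H 7, E–H 14, D–H 15] → take C–G (2); add C.
Step 4: frontier [C–F 1, G–I 2, D–G 14, H–I 2, E–H 14, D–H 15] → take C–F (1); add F.
Step 5: frontier [F–I 2, G–I 2, D–G 14, H–I 2, E–H 14, D–H 15] → take F–I (2); add I.
Step 6: frontier [D–G 14, E–H 14, D–H 15] → take D–G (14); add D.
Step 7: frontier [E–H 14] → take E–H (14); add E.
MST edges: B–H, G–H, C–G, C–F, F–I, D–G, E–H; total weight 4+1+2+1+2+14+14 = 38.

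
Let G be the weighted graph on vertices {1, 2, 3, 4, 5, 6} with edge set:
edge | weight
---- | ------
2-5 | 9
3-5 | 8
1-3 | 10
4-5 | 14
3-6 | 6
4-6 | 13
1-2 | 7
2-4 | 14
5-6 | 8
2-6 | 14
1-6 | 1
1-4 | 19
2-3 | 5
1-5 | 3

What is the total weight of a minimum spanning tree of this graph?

Grow the tree from 4 using Prim:
Step 1: frontier [4-6 13, 2-4 14, 4-5 14, 1-4 19] → take 4-6 (13); add 6.
Step 2: frontier [2-4 14, 4-5 14, 1-4 19, 1-6 1, 3-6 6, 5-6 8, 2-6 14] → take 1-6 (1); add 1.
Step 3: frontier [1-5 3, 1-2 7, 1-3 10, 2-4 14, 4-5 14, 3-6 6, 5-6 8, 2-6 14] → take 1-5 (3); add 5.
Step 4: frontier [1-2 7, 1-3 10, 2-4 14, 3-5 8, 2-5 9, 3-6 6, 2-6 14] → take 3-6 (6); add 3.
Step 5: frontier [1-2 7, 2-3 5, 2-4 14, 2-5 9, 2-6 14] → take 2-3 (5); add 2.
MST edges: 4-6, 1-6, 1-5, 3-6, 2-3; total weight 13+1+3+6+5 = 28.

28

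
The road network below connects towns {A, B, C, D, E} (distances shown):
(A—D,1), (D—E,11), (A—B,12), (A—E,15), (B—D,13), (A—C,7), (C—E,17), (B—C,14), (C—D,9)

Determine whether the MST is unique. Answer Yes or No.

Yes

Kruskal's algorithm — process edges by increasing weight (ties by edge label):
A—D (1): add — endpoints in different components.
A—C (7): add — endpoints in different components.
C—D (9): skip — C and D already connected.
D—E (11): add — endpoints in different components.
A—B (12): add — endpoints in different components.
Every non-tree edge has weight strictly greater than the heaviest edge on the tree path between its endpoints, so the MST is unique.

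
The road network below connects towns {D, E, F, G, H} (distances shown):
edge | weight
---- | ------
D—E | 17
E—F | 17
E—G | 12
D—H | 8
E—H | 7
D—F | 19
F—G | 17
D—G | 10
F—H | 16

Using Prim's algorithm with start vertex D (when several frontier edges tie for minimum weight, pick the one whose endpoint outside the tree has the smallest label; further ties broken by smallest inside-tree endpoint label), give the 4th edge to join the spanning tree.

Prim's algorithm from D:
Step 1: frontier [D—H 8, D—G 10, D—E 17, D—F 19] → take D—H (8); add H.
Step 2: frontier [D—G 10, D—E 17, D—F 19, E—H 7, F—H 16] → take E—H (7); add E.
Step 3: frontier [D—G 10, D—F 19, E—G 12, E—F 17, F—H 16] → take D—G (10); add G.
Step 4: frontier [D—F 19, E—F 17, F—G 17, F—H 16] → take F—H (16); add F.
The 4th edge added is F—H.

F-H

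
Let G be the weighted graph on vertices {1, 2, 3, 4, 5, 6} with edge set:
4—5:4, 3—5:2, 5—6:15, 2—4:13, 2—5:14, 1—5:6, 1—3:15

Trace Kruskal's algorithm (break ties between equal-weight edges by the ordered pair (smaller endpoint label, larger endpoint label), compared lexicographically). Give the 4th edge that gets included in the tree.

Kruskal: consider edges lightest-first.
3—5 (2): add — endpoints in different components.
4—5 (4): add — endpoints in different components.
1—5 (6): add — endpoints in different components.
2—4 (13): add — endpoints in different components.
2—5 (14): skip — 2 and 5 already connected.
1—3 (15): skip — 1 and 3 already connected.
5—6 (15): add — endpoints in different components.
The 4th edge added is 2—4.

2-4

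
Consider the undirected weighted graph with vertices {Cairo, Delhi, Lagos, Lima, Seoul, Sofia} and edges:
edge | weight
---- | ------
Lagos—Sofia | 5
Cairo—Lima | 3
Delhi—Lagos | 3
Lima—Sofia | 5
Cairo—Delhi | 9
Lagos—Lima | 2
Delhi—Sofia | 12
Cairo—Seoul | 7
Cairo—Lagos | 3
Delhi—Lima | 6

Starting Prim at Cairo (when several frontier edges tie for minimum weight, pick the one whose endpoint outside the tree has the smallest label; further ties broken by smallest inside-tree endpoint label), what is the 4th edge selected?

Lagos-Sofia

Prim's algorithm from Cairo:
Step 1: frontier [Cairo—Lagos 3, Cairo—Lima 3, Cairo—Seoul 7, Cairo—Delhi 9] → take Cairo—Lagos (3); add Lagos.
Step 2: frontier [Cairo—Lima 3, Cairo—Seoul 7, Cairo—Delhi 9, Lagos—Lima 2, Delhi—Lagos 3, Lagos—Sofia 5] → take Lagos—Lima (2); add Lima.
Step 3: frontier [Cairo—Seoul 7, Cairo—Delhi 9, Delhi—Lagos 3, Lagos—Sofia 5, Lima—Sofia 5, Delhi—Lima 6] → take Delhi—Lagos (3); add Delhi.
Step 4: frontier [Cairo—Seoul 7, Delhi—Sofia 12, Lagos—Sofia 5, Lima—Sofia 5] → take Lagos—Sofia (5); add Sofia.
Step 5: frontier [Cairo—Seoul 7] → take Cairo—Seoul (7); add Seoul.
The 4th edge added is Lagos—Sofia.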